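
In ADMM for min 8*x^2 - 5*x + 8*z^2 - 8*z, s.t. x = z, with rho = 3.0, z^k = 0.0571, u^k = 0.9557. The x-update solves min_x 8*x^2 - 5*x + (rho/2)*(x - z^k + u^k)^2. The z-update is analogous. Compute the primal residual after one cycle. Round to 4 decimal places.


ADMM iteration with rho = 3.0, z^k = 0.0571, u^k = 0.9557
Step 1: x-update.
Minimize 8*x^2 - 5*x + (3.0/2)*(x - 0.0571 + 0.9557)^2
FOC: (2*8 + 3.0)*x = 5 + 3.0*(0.0571 - 0.9557)
x^{k+1} = 0.1213
Step 2: z-update.
Minimize 8*z^2 - 8*z + (3.0/2)*(0.1213 - z + 0.9557)^2
FOC: (2*8 + 3.0)*z = 8 + 3.0*(0.1213 + 0.9557)
z^{k+1} = 0.5911
Step 3: u-update.
u^{k+1} = 0.9557 + 0.1213 - 0.5911 = 0.4859
Step 4: Primal residual = |0.1213 - 0.5911| = 0.4698


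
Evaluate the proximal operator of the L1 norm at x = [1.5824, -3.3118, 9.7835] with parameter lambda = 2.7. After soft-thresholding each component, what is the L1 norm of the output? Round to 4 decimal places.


Soft-thresholding with lambda = 2.7:
prox(1.5824) = sign(1.5824)*max(|1.5824| - 2.7, 0) = 0.0
prox(-3.3118) = sign(-3.3118)*max(|-3.3118| - 2.7, 0) = -0.6118
prox(9.7835) = sign(9.7835)*max(|9.7835| - 2.7, 0) = 7.0835
prox(x) = [0.0, -0.6118, 7.0835]
||prox(x)||_1 = 0.0 + 0.6118 + 7.0835 = 7.6953


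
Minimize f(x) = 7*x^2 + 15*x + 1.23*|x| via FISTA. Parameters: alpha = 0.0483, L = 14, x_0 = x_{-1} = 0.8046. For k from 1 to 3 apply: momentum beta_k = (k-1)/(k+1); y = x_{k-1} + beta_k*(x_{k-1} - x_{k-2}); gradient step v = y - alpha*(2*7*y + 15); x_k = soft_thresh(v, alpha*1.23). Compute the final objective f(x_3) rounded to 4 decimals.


FISTA on f(x) = 7*x^2 + 15*x + 1.23*|x|
L = 14, alpha = 0.0483
Iteration 1: beta = 0.0, y = 0.8046 + 0.0*(0.8046 - 0.8046) = 0.8046
  grad(y) = 26.2644, v = y - alpha*grad = -0.464
  prox(v) = soft_thresh(-0.464, 0.0594) = -0.4046
Iteration 2: beta = 0.3333, y = -0.4046 + 0.3333*(-0.4046 - 0.8046) = -0.8076
  grad(y) = 3.6934, v = y - alpha*grad = -0.986
  prox(v) = soft_thresh(-0.986, 0.0594) = -0.9266
Iteration 3: beta = 0.5, y = -0.9266 + 0.5*(-0.9266 + 0.4046) = -1.1876
  grad(y) = -1.6266, v = y - alpha*grad = -1.109
  prox(v) = soft_thresh(-1.109, 0.0594) = -1.0496
f(x_3) = 7*(-1.0496)^2 + 15*(-1.0496) + 1.23*|-1.0496| = -6.7413


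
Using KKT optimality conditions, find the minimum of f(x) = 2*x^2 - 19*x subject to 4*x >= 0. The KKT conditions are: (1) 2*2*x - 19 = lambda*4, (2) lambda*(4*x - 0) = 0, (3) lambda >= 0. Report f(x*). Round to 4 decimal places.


Step 1: Try lambda = 0 (constraint inactive).
Stationarity: 2*2*x - 19 = 0
x* = 19/(2*2) = 4.75
Check constraint: 4*4.75 = 19.0 >= 0 -- satisfied.
Step 2: Compute optimal value.
f(x*) = 2*4.75^2 - 19*4.75 = -45.125


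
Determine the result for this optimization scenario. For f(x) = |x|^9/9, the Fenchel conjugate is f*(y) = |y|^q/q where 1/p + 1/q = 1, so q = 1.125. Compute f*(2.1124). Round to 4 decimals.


The conjugate exponent q satisfies 1/p + 1/q = 1.
p = 9, so q = 9/(9 - 1) = 1.125
|y|^q = 2.1124^1.125 = 2.3194
f*(2.1124) = 2.3194 / 1.125 = 2.0617


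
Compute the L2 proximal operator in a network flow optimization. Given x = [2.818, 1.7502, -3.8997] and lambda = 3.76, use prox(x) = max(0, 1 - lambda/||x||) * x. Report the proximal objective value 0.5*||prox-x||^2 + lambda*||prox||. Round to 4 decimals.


Step 1: Compute ||x||.
||x|| = 5.1198
Step 2: Compute scaling factor.
scale = max(0, 1 - 3.76/5.1198) = 0.2656
Step 3: prox(x) = [0.7484, 0.4648, -1.0357]
||prox(x)|| = 1.3598
Step 4: Proximal objective.
0.5*||prox-x||^2 = 7.0688
lambda*||prox|| = 5.1128
Total = 12.1815


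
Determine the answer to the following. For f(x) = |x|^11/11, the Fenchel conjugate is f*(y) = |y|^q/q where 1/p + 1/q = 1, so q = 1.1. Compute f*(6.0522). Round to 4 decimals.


The conjugate exponent q satisfies 1/p + 1/q = 1.
p = 11, so q = 11/(11 - 1) = 1.1
|y|^q = 6.0522^1.1 = 7.2461
f*(6.0522) = 7.2461 / 1.1 = 6.5874


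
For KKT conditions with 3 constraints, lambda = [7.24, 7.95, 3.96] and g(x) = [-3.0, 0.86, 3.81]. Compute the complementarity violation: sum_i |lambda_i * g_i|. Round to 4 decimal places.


KKT complementary slackness check:
lambda_1 * g_1 = 7.24 * -3.0 = -21.72
lambda_2 * g_2 = 7.95 * 0.86 = 6.837
lambda_3 * g_3 = 3.96 * 3.81 = 15.0876
Total violation = 21.72 + 6.837 + 15.0876 = 43.6446


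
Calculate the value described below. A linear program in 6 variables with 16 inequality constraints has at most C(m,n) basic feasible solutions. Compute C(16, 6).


Each vertex corresponds to some choice of n active constraints out of m, so the number of vertices is at most C(m, n) = m! / (n!(m-n)!).
m = 16, n = 6
Numerator: 16 * 15 * 14 * 13 * 12 * 11
Denominator: 6! = 720
C(16, 6) = 8008


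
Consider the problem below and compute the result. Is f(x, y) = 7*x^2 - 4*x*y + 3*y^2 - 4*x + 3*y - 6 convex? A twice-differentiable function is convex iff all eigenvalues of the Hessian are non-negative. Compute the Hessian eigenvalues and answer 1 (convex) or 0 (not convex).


The Hessian of f(x,y) = 7*x^2 - 4*x*y + 3*y^2 - 4*x + 3*y - 6 is:
H = [[14, -4], [-4, 6]]
Trace = 14 + 6 = 20
Determinant = 14*6 - (-4)^2 = 68
Discriminant = (20)^2 - 4*68 = 128.0
Eigenvalues: lambda_1 = 4.3431, lambda_2 = 15.6569
The function is convex.

1


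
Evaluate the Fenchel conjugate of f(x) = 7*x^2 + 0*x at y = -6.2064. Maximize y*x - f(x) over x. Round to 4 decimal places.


f*(y) = sup_x {y*x - a*x^2 - b*x} = sup_x {(y-b)*x - a*x^2}
FOC: (y - b) - 2a*x = 0 => x* = (y - b)/(2a)
x* = (-6.2064 - 0)/(2*7) = -0.4433
f*(-6.2064) = (y-b)^2/(4a) = (-6.2064 - 0)^2/(4*7)
= 38.5194/28 = 1.3757


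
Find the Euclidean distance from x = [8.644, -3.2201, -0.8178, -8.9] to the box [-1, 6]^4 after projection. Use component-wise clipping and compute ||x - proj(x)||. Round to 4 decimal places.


Project each component onto [-1, 6].
clip(8.644) = 6.0, clip(-3.2201) = -1.0, clip(-0.8178) = -0.8178, clip(-8.9) = -1.0
Projection = [6.0, -1.0, -0.8178, -1.0]
Squared diffs: [6.9907, 4.9288, 0.0, 62.41]
Distance = sqrt(74.3295) = 8.6215


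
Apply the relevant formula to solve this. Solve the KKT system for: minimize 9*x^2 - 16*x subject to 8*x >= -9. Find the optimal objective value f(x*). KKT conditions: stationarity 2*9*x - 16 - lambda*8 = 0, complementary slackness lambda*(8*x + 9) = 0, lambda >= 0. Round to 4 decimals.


Step 1: Try lambda = 0 (constraint inactive).
Stationarity: 2*9*x - 16 = 0
x* = 16/(2*9) = 8/9 = 0.8889 (rounded; the exact value 8/9 is used below)
Check constraint: 8*0.8889 = 7.1112 >= -9 -- satisfied.
Step 2: Compute optimal value.
f(x*) = 9*(8/9)^2 - 16*(8/9) = -7.1111


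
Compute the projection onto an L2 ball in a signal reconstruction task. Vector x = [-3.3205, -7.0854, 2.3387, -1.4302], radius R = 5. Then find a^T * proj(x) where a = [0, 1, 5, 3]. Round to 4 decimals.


Step 1: Compute ||x|| (intermediates to 6 decimals).
||x|| = sqrt((-3.3205)^2 + (-7.0854)^2 + 2.3387^2 + (-1.4302)^2) = 8.291176
Step 2: Project.
Since ||x|| > R, scale = R/||x|| = 5/8.291176 = 0.603051, proj(x) = scale * x
proj(x) = [-2.002431, -4.272858, 1.410355, -0.862484]
Step 3: Dot product.
a^T * proj(x) = 0*(-2.002431) + 1*(-4.272858) + 5*1.410355 + 3*(-0.862484) = 0.1915


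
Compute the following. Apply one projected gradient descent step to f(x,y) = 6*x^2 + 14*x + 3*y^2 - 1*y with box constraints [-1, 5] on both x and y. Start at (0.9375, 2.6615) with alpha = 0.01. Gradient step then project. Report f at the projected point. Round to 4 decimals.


Step 1: Compute gradient at (0.9375, 2.6615).
grad_x = 2*6*0.9375 + 14 = 25.25
grad_y = 2*3*2.6615 - 1 = 14.969
Step 2: Gradient step.
x_raw = 0.9375 - 0.01*25.25 = 0.685
y_raw = 2.6615 - 0.01*14.969 = 2.5118
Step 3: Project onto [-1, 5].
x_proj = clip(0.685) = 0.685
y_proj = clip(2.5118) = 2.5118
Step 4: Evaluate f.
f(0.685, 2.5118) = 28.8211


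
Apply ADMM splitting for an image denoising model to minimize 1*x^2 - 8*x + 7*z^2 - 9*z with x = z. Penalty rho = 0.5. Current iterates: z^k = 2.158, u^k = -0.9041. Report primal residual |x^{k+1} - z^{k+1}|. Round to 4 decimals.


ADMM iteration with rho = 0.5, z^k = 2.158, u^k = -0.9041
Step 1: x-update.
Minimize 1*x^2 - 8*x + (0.5/2)*(x - 2.158 - 0.9041)^2
FOC: (2*1 + 0.5)*x = 8 + 0.5*(2.158 + 0.9041)
x^{k+1} = 3.8124
Step 2: z-update.
Minimize 7*z^2 - 9*z + (0.5/2)*(3.8124 - z - 0.9041)^2
FOC: (2*7 + 0.5)*z = 9 + 0.5*(3.8124 - 0.9041)
z^{k+1} = 0.721
Step 3: u-update.
u^{k+1} = -0.9041 + 3.8124 - 0.721 = 2.1873
Step 4: Primal residual = |3.8124 - 0.721| = 3.0914


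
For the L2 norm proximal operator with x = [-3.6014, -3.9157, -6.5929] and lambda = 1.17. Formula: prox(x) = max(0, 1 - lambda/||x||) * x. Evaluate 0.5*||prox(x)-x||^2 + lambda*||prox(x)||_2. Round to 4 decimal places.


Step 1: Compute ||x||.
||x|| = 8.4717
Step 2: Compute scaling factor.
scale = max(0, 1 - 1.17/8.4717) = 0.8619
Step 3: prox(x) = [-3.104, -3.3749, -5.6824]
||prox(x)|| = 7.3017
Step 4: Proximal objective.
0.5*||prox-x||^2 = 0.6845
lambda*||prox|| = 8.543
Total = 9.2274


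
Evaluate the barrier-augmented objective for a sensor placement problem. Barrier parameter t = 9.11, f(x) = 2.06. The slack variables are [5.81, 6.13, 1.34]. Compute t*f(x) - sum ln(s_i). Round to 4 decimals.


Step 1: Compute log-barrier.
ln values: [1.7596, 1.8132, 0.2927]
phi = -(1.7596 + 1.8132 + 0.2927) = -3.8654
Step 2: Compute augmented objective.
t*f(x) = 9.11*2.06 = 18.7666
Total = 18.7666 - 3.8654 = 14.9012


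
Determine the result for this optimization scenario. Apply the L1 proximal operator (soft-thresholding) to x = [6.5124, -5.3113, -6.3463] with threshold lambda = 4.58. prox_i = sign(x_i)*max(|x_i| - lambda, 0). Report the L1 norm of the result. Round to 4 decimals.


Soft-thresholding with lambda = 4.58:
prox(6.5124) = sign(6.5124)*max(|6.5124| - 4.58, 0) = 1.9324
prox(-5.3113) = sign(-5.3113)*max(|-5.3113| - 4.58, 0) = -0.7313
prox(-6.3463) = sign(-6.3463)*max(|-6.3463| - 4.58, 0) = -1.7663
prox(x) = [1.9324, -0.7313, -1.7663]
||prox(x)||_1 = 1.9324 + 0.7313 + 1.7663 = 4.43


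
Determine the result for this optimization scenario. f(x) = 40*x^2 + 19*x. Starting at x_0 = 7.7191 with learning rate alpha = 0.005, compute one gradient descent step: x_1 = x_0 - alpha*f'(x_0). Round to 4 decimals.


We compute the gradient at x_0 and apply the update.
f'(x) = 80*x + 19
f'(7.7191) = 80*7.7191 + 19 = 636.528
x_1 = 7.7191 - 0.005*636.528 = 4.5365


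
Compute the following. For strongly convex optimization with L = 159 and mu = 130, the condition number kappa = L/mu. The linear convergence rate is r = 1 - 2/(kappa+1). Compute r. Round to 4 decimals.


Step 1: Compute the condition number.
kappa = L/mu = 159/130 = 1.2231
Step 2: Compute the convergence rate.
r = 1 - 2/(kappa + 1) = 1 - 2*mu/(L + mu) = (L - mu)/(L + mu) = 29/289 = 0.1003


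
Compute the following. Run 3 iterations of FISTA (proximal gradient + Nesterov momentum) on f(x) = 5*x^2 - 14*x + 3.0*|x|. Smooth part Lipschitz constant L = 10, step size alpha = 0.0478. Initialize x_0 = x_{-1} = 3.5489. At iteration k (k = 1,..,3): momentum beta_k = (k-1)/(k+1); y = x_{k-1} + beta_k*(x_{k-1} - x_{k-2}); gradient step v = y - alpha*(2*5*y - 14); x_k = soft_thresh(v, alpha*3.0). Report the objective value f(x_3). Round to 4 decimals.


FISTA on f(x) = 5*x^2 - 14*x + 3.0*|x|
L = 10, alpha = 0.0478
Iteration 1: beta = 0.0, y = 3.5489 + 0.0*(3.5489 - 3.5489) = 3.5489
  grad(y) = 21.489, v = y - alpha*grad = 2.5217
  prox(v) = soft_thresh(2.5217, 0.1434) = 2.3783
Iteration 2: beta = 0.3333, y = 2.3783 + 0.3333*(2.3783 - 3.5489) = 1.9881
  grad(y) = 5.8813, v = y - alpha*grad = 1.707
  prox(v) = soft_thresh(1.707, 0.1434) = 1.5636
Iteration 3: beta = 0.5, y = 1.5636 + 0.5*(1.5636 - 2.3783) = 1.1562
  grad(y) = -2.4375, v = y - alpha*grad = 1.2728
  prox(v) = soft_thresh(1.2728, 0.1434) = 1.1294
f(x_3) = 5*1.1294^2 - 14*1.1294 + 3.0*|1.1294| = -6.0457


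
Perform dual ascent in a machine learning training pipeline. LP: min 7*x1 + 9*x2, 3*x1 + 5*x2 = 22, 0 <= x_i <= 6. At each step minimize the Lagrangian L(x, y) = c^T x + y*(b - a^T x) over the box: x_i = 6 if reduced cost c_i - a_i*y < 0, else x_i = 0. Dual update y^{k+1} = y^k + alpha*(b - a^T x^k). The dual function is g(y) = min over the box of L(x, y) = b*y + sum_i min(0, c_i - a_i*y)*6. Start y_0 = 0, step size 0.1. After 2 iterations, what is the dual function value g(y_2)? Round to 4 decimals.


Dual ascent for LP: min 7*x1 + 9*x2, 3*x1 + 5*x2 = 22, 0 <= x_i <= 6
Step 1: y^k = 0.0, reduced costs: (7.0, 9.0)
  x^k = (0.0, 0.0), subgradient = b - a^T x = 22.0
  y^{k+1} = 0.0 + 0.1*22.0 = 2.2
Step 2: y^k = 2.2, reduced costs: (0.4, -2.0)
  x^k = (0.0, 6.0), subgradient = b - a^T x = -8.0
  y^{k+1} = 2.2 + 0.1*-8.0 = 1.4
Dual objective at y_2 = 1.4: reduced costs (2.8, 2.0), box minimizer x = (0.0, 0.0)
g(y_2) = b*y + (c1 - a1*y)*x1 + (c2 - a2*y)*x2 = 22*1.4 + 2.8*0.0 + 2.0*0.0 = 30.8 + 0.0 + 0.0 = 30.8


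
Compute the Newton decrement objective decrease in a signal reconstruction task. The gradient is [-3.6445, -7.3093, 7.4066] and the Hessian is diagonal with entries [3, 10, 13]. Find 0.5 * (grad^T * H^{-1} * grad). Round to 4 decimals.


Step 1: H is diagonal, so H^(-1) * g = [-1.2148, -0.7309, 0.5697].
Step 2: g^T H^(-1) g = sum_i g_i^2 / H_ii
  = (-3.6445)^2/3 + (-7.3093)^2/10 + (7.4066)^2/13
  = 4.4275 + 5.3426 + 4.2198 = 13.9899
Step 3: Objective decrease = 0.5 * g^T H^(-1) g = 6.9949


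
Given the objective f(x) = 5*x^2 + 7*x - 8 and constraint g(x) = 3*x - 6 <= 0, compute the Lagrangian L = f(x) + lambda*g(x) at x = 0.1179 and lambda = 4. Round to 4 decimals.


Step 1: Evaluate f(x).
f(0.1179) = 5*0.1179^2 + 7*0.1179 - 8 = -7.1052
Step 2: Evaluate g(x).
g(0.1179) = 3*0.1179 - 6 = -5.6463
Step 3: Compute Lagrangian.
L = -7.1052 + 4*-5.6463 = -29.6904


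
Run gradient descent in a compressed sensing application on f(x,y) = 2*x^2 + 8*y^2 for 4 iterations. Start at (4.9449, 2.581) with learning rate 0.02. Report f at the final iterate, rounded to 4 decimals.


Gradient descent on f(x,y) = 2*x^2 + 8*y^2.
Starting point: (4.9449, 2.581), alpha = 0.02
Step 1: grad_x = 2*2*4.9449 = 19.7796, grad_y = 2*8*2.581 = 41.296
  x_1 = 4.9449 - 0.02*19.7796 = 4.5493
  y_1 = 2.581 - 0.02*41.296 = 1.7551
Step 2: grad_x = 2*2*4.5493 = 18.1972, grad_y = 2*8*1.7551 = 28.0813
  x_2 = 4.5493 - 0.02*18.1972 = 4.1854
  y_2 = 1.7551 - 0.02*28.0813 = 1.1935
Step 3: grad_x = 2*2*4.1854 = 16.7415, grad_y = 2*8*1.1935 = 19.0953
  x_3 = 4.1854 - 0.02*16.7415 = 3.8505
  y_3 = 1.1935 - 0.02*19.0953 = 0.8115
Step 4: grad_x = 2*2*3.8505 = 15.4021, grad_y = 2*8*0.8115 = 12.9848
  x_4 = 3.8505 - 0.02*15.4021 = 3.5425
  y_4 = 0.8115 - 0.02*12.9848 = 0.5519
f(3.5425, 0.5519) = 2*3.5425^2 + 8*0.5519^2 = 27.5348


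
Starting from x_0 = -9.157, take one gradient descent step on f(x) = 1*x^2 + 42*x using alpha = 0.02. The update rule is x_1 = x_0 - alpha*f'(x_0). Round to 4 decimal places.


We compute the gradient at x_0 and apply the update.
f'(x) = 2*x + 42
f'(-9.157) = 2*-9.157 + 42 = 23.686
x_1 = -9.157 - 0.02*23.686 = -9.6307


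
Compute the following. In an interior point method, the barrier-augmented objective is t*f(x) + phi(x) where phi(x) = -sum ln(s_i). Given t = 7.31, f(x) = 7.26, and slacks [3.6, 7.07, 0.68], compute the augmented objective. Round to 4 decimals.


Step 1: Compute log-barrier.
ln values: [1.2809, 1.9559, -0.3857]
phi = -(1.2809 + 1.9559 - 0.3857) = -2.8511
Step 2: Compute augmented objective.
t*f(x) = 7.31*7.26 = 53.0706
Total = 53.0706 - 2.8511 = 50.2195


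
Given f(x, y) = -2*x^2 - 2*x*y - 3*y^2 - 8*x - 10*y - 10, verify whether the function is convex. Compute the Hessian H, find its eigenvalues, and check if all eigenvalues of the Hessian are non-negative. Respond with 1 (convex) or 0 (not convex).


The Hessian of f(x,y) = -2*x^2 - 2*x*y - 3*y^2 - 8*x - 10*y - 10 is:
H = [[-4, -2], [-2, -6]]
Trace = -4 - 6 = -10
Determinant = -4*-6 - (-2)^2 = 20
Discriminant = (-10)^2 - 4*20 = 20.0
Eigenvalues: lambda_1 = -7.2361, lambda_2 = -2.7639
The function is not convex.

0


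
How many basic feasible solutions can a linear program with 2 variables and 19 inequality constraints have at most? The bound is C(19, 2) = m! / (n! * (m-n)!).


Each vertex corresponds to some choice of n active constraints out of m, so the number of vertices is at most C(m, n) = m! / (n!(m-n)!).
m = 19, n = 2
Numerator: 19 * 18
Denominator: 2! = 2
C(19, 2) = 171


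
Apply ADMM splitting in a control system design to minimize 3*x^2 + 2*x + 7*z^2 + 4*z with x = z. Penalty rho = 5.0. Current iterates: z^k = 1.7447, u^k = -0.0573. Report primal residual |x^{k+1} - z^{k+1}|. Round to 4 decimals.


ADMM iteration with rho = 5.0, z^k = 1.7447, u^k = -0.0573
Step 1: x-update.
Minimize 3*x^2 + 2*x + (5.0/2)*(x - 1.7447 - 0.0573)^2
FOC: (2*3 + 5.0)*x = -2 + 5.0*(1.7447 + 0.0573)
x^{k+1} = 0.6373
Step 2: z-update.
Minimize 7*z^2 + 4*z + (5.0/2)*(0.6373 - z - 0.0573)^2
FOC: (2*7 + 5.0)*z = -4 + 5.0*(0.6373 - 0.0573)
z^{k+1} = -0.0579
Step 3: u-update.
u^{k+1} = -0.0573 + 0.6373 + 0.0579 = 0.6379
Step 4: Primal residual = |0.6373 + 0.0579| = 0.6952


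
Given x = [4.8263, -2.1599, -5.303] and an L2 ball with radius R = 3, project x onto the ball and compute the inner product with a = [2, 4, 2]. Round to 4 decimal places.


Step 1: Compute ||x|| (intermediates to 6 decimals).
||x|| = sqrt(4.8263^2 + (-2.1599)^2 + (-5.303)^2) = 7.488668
Step 2: Project.
Since ||x|| > R, scale = R/||x|| = 3/7.488668 = 0.400605, proj(x) = scale * x
proj(x) = [1.93344, -0.865267, -2.124408]
Step 3: Dot product.
a^T * proj(x) = 2*1.93344 + 4*(-0.865267) + 2*(-2.124408) = -3.843


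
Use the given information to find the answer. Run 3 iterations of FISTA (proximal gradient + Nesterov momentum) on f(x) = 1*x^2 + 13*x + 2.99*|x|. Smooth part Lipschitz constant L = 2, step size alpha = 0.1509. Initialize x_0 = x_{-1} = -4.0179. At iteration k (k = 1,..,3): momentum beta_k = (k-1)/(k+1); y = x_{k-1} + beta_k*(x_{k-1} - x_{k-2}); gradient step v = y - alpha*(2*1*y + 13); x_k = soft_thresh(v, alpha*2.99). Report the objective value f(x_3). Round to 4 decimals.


FISTA on f(x) = 1*x^2 + 13*x + 2.99*|x|
L = 2, alpha = 0.1509
Iteration 1: beta = 0.0, y = -4.0179 + 0.0*(-4.0179 + 4.0179) = -4.0179
  grad(y) = 4.9642, v = y - alpha*grad = -4.767
  prox(v) = soft_thresh(-4.767, 0.4512) = -4.3158
Iteration 2: beta = 0.3333, y = -4.3158 + 0.3333*(-4.3158 + 4.0179) = -4.4151
  grad(y) = 4.1698, v = y - alpha*grad = -5.0443
  prox(v) = soft_thresh(-5.0443, 0.4512) = -4.5931
Iteration 3: beta = 0.5, y = -4.5931 + 0.5*(-4.5931 + 4.3158) = -4.7318
  grad(y) = 3.5364, v = y - alpha*grad = -5.2654
  prox(v) = soft_thresh(-5.2654, 0.4512) = -4.8143
f(x_3) = 1*(-4.8143)^2 + 13*(-4.8143) + 2.99*|-4.8143| = -25.0136


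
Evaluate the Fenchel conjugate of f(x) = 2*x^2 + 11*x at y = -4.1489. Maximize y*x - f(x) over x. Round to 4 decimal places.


f*(y) = sup_x {y*x - a*x^2 - b*x} = sup_x {(y-b)*x - a*x^2}
FOC: (y - b) - 2a*x = 0 => x* = (y - b)/(2a)
x* = (-4.1489 - 11)/(2*2) = -3.7872
f*(-4.1489) = (y-b)^2/(4a) = (-4.1489 - 11)^2/(4*2)
= 229.4892/8 = 28.6861


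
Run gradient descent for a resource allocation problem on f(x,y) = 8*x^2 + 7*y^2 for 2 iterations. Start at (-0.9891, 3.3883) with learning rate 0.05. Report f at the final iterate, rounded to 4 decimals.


Gradient descent on f(x,y) = 8*x^2 + 7*y^2.
Starting point: (-0.9891, 3.3883), alpha = 0.05
Step 1: grad_x = 2*8*-0.9891 = -15.8256, grad_y = 2*7*3.3883 = 47.4362
  x_1 = -0.9891 - 0.05*-15.8256 = -0.1978
  y_1 = 3.3883 - 0.05*47.4362 = 1.0165
Step 2: grad_x = 2*8*-0.1978 = -3.1651, grad_y = 2*7*1.0165 = 14.2309
  x_2 = -0.1978 - 0.05*-3.1651 = -0.0396
  y_2 = 1.0165 - 0.05*14.2309 = 0.3049
f(-0.0396, 0.3049) = 8*(-0.0396)^2 + 7*0.3049^2 = 0.6635


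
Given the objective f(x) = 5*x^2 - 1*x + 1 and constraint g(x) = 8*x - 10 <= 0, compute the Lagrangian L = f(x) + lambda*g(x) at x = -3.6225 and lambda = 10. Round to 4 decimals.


Step 1: Evaluate f(x).
f(-3.6225) = 5*(-3.6225)^2 - 1*(-3.6225) + 1 = 70.235
Step 2: Evaluate g(x).
g(-3.6225) = 8*-3.6225 - 10 = -38.98
Step 3: Compute Lagrangian.
L = 70.235 + 10*-38.98 = -319.565


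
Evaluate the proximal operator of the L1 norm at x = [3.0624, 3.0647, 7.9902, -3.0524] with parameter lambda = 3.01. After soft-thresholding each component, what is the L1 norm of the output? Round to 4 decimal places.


Soft-thresholding with lambda = 3.01:
prox(3.0624) = sign(3.0624)*max(|3.0624| - 3.01, 0) = 0.0524
prox(3.0647) = sign(3.0647)*max(|3.0647| - 3.01, 0) = 0.0547
prox(7.9902) = sign(7.9902)*max(|7.9902| - 3.01, 0) = 4.9802
prox(-3.0524) = sign(-3.0524)*max(|-3.0524| - 3.01, 0) = -0.0424
prox(x) = [0.0524, 0.0547, 4.9802, -0.0424]
||prox(x)||_1 = 0.0524 + 0.0547 + 4.9802 + 0.0424 = 5.1297


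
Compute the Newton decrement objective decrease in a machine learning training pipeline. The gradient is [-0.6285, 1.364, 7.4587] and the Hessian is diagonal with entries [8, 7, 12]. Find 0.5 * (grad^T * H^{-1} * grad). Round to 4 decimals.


Step 1: H is diagonal, so H^(-1) * g = [-0.0786, 0.1949, 0.6216].
Step 2: g^T H^(-1) g = sum_i g_i^2 / H_ii
  = (-0.6285)^2/8 + (1.364)^2/7 + (7.4587)^2/12
  = 0.0494 + 0.2658 + 4.636 = 4.9512
Step 3: Objective decrease = 0.5 * g^T H^(-1) g = 2.4756


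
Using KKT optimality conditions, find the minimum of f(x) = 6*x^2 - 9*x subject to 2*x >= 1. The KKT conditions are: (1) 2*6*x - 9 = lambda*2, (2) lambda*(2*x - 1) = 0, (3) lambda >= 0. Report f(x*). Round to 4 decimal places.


Step 1: Try lambda = 0 (constraint inactive).
Stationarity: 2*6*x - 9 = 0
x* = 9/(2*6) = 0.75
Check constraint: 2*0.75 = 1.5 >= 1 -- satisfied.
Step 2: Compute optimal value.
f(x*) = 6*0.75^2 - 9*0.75 = -3.375


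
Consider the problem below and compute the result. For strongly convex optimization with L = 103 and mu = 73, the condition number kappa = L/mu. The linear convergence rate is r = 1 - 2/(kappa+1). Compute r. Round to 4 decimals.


Step 1: Compute the condition number.
kappa = L/mu = 103/73 = 1.411
Step 2: Compute the convergence rate.
r = 1 - 2/(kappa + 1) = 1 - 2*mu/(L + mu) = (L - mu)/(L + mu) = 30/176 = 0.1705


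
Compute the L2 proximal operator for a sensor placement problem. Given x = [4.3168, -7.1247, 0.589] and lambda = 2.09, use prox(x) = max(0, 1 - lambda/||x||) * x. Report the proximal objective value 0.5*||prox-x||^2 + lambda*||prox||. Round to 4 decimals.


Step 1: Compute ||x||.
||x|| = 8.3512
Step 2: Compute scaling factor.
scale = max(0, 1 - 2.09/8.3512) = 0.7497
Step 3: prox(x) = [3.2365, -5.3417, 0.4416]
||prox(x)|| = 6.2612
Step 4: Proximal objective.
0.5*||prox-x||^2 = 2.1841
lambda*||prox|| = 13.0859
Total = 15.27


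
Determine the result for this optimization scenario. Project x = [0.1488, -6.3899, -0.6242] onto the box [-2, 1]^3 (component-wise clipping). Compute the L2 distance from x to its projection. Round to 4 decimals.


Project each component onto [-2, 1].
clip(0.1488) = 0.1488, clip(-6.3899) = -2.0, clip(-0.6242) = -0.6242
Projection = [0.1488, -2.0, -0.6242]
Squared diffs: [0.0, 19.2712, 0.0]
Distance = sqrt(19.2712) = 4.3899


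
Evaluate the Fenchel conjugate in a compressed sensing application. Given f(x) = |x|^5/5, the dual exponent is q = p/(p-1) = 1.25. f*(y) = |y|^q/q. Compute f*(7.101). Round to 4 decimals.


The conjugate exponent q satisfies 1/p + 1/q = 1.
p = 5, so q = 5/(5 - 1) = 1.25
|y|^q = 7.101^1.25 = 11.5918
f*(7.101) = 11.5918 / 1.25 = 9.2734


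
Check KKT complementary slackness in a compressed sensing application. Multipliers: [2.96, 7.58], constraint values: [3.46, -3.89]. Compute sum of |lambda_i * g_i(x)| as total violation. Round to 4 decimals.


KKT complementary slackness check:
lambda_1 * g_1 = 2.96 * 3.46 = 10.2416
lambda_2 * g_2 = 7.58 * -3.89 = -29.4862
Total violation = 10.2416 + 29.4862 = 39.7278


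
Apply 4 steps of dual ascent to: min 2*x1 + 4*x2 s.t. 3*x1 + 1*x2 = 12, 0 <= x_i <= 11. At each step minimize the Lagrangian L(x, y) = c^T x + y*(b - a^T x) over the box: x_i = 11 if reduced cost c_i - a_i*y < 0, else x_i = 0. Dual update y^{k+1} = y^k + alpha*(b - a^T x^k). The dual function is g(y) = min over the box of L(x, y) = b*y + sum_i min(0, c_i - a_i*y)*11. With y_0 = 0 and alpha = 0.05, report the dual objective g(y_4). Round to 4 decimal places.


Dual ascent for LP: min 2*x1 + 4*x2, 3*x1 + 1*x2 = 12, 0 <= x_i <= 11
Step 1: y^k = 0.0, reduced costs: (2.0, 4.0)
  x^k = (0.0, 0.0), subgradient = b - a^T x = 12.0
  y^{k+1} = 0.0 + 0.05*12.0 = 0.6
Step 2: y^k = 0.6, reduced costs: (0.2, 3.4)
  x^k = (0.0, 0.0), subgradient = b - a^T x = 12.0
  y^{k+1} = 0.6 + 0.05*12.0 = 1.2
Step 3: y^k = 1.2, reduced costs: (-1.6, 2.8)
  x^k = (11.0, 0.0), subgradient = b - a^T x = -21.0
  y^{k+1} = 1.2 + 0.05*-21.0 = 0.15
Step 4: y^k = 0.15, reduced costs: (1.55, 3.85)
  x^k = (0.0, 0.0), subgradient = b - a^T x = 12.0
  y^{k+1} = 0.15 + 0.05*12.0 = 0.75
Dual objective at y_4 = 0.75: reduced costs (-0.25, 3.25), box minimizer x = (11.0, 0.0)
g(y_4) = b*y + (c1 - a1*y)*x1 + (c2 - a2*y)*x2 = 12*0.75 + (-0.25)*11.0 + 3.25*0.0 = 9.0 - 2.75 + 0.0 = 6.25


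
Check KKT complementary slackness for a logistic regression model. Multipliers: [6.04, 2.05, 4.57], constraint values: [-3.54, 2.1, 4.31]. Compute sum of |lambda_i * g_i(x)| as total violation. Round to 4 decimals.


KKT complementary slackness check:
lambda_1 * g_1 = 6.04 * -3.54 = -21.3816
lambda_2 * g_2 = 2.05 * 2.1 = 4.305
lambda_3 * g_3 = 4.57 * 4.31 = 19.6967
Total violation = 21.3816 + 4.305 + 19.6967 = 45.3833


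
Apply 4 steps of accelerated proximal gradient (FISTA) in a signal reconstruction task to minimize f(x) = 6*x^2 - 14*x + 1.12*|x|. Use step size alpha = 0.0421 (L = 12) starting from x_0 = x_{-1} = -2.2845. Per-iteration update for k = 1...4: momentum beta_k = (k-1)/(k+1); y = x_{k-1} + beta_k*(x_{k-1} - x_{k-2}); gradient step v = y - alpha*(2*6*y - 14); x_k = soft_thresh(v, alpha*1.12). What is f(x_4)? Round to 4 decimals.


FISTA on f(x) = 6*x^2 - 14*x + 1.12*|x|
L = 12, alpha = 0.0421
Iteration 1: beta = 0.0, y = -2.2845 + 0.0*(-2.2845 + 2.2845) = -2.2845
  grad(y) = -41.414, v = y - alpha*grad = -0.541
  prox(v) = soft_thresh(-0.541, 0.0472) = -0.4938
Iteration 2: beta = 0.3333, y = -0.4938 + 0.3333*(-0.4938 + 2.2845) = 0.1031
  grad(y) = -12.7631, v = y - alpha*grad = 0.6404
  prox(v) = soft_thresh(0.6404, 0.0472) = 0.5932
Iteration 3: beta = 0.5, y = 0.5932 + 0.5*(0.5932 + 0.4938) = 1.1368
  grad(y) = -0.3586, v = y - alpha*grad = 1.1519
  prox(v) = soft_thresh(1.1519, 0.0472) = 1.1047
Iteration 4: beta = 0.6, y = 1.1047 + 0.6*(1.1047 - 0.5932) = 1.4116
  grad(y) = 2.9394, v = y - alpha*grad = 1.2879
  prox(v) = soft_thresh(1.2879, 0.0472) = 1.2407
f(x_4) = 6*1.2407^2 - 14*1.2407 + 1.12*|1.2407| = -6.7442


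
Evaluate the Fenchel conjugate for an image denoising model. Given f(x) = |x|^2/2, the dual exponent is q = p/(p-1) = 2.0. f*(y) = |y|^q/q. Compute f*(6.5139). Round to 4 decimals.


The conjugate exponent q satisfies 1/p + 1/q = 1.
p = 2, so q = 2/(2 - 1) = 2.0
|y|^q = 6.5139^2.0 = 42.4309
f*(6.5139) = 42.4309 / 2.0 = 21.2154


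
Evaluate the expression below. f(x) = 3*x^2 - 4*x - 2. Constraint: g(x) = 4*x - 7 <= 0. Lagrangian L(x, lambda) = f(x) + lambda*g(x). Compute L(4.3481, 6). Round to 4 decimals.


Step 1: Evaluate f(x).
f(4.3481) = 3*4.3481^2 - 4*4.3481 - 2 = 37.3255
Step 2: Evaluate g(x).
g(4.3481) = 4*4.3481 - 7 = 10.3924
Step 3: Compute Lagrangian.
L = 37.3255 + 6*10.3924 = 99.6799


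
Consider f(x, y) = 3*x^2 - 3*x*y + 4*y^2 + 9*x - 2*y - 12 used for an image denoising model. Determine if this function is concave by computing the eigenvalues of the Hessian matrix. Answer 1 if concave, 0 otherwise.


The Hessian of f(x,y) = 3*x^2 - 3*x*y + 4*y^2 + 9*x - 2*y - 12 is:
H = [[6, -3], [-3, 8]]
Trace = 6 + 8 = 14
Determinant = 6*8 - (-3)^2 = 39
Discriminant = (14)^2 - 4*39 = 40.0
Eigenvalues: lambda_1 = 3.8377, lambda_2 = 10.1623
The function is not concave.

0


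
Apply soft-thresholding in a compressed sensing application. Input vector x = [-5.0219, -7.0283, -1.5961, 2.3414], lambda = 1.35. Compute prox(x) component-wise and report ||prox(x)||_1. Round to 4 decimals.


Soft-thresholding with lambda = 1.35:
prox(-5.0219) = sign(-5.0219)*max(|-5.0219| - 1.35, 0) = -3.6719
prox(-7.0283) = sign(-7.0283)*max(|-7.0283| - 1.35, 0) = -5.6783
prox(-1.5961) = sign(-1.5961)*max(|-1.5961| - 1.35, 0) = -0.2461
prox(2.3414) = sign(2.3414)*max(|2.3414| - 1.35, 0) = 0.9914
prox(x) = [-3.6719, -5.6783, -0.2461, 0.9914]
||prox(x)||_1 = 3.6719 + 5.6783 + 0.2461 + 0.9914 = 10.5877


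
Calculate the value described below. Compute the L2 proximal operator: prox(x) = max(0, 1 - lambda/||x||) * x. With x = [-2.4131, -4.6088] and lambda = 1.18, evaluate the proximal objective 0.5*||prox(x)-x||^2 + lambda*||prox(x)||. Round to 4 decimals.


Step 1: Compute ||x||.
||x|| = 5.2023
Step 2: Compute scaling factor.
scale = max(0, 1 - 1.18/5.2023) = 0.7732
Step 3: prox(x) = [-1.8658, -3.5634]
||prox(x)|| = 4.0223
Step 4: Proximal objective.
0.5*||prox-x||^2 = 0.6962
lambda*||prox|| = 4.7463
Total = 5.4425


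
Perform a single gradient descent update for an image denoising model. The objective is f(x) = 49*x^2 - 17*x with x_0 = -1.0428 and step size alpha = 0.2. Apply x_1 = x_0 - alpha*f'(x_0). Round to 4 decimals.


We compute the gradient at x_0 and apply the update.
f'(x) = 98*x - 17
f'(-1.0428) = 98*-1.0428 - 17 = -119.1944
x_1 = -1.0428 - 0.2*-119.1944 = 22.7961


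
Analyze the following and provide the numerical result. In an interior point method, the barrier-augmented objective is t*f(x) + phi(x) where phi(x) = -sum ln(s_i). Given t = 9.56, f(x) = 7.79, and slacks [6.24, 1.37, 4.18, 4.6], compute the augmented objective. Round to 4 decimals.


Step 1: Compute log-barrier.
ln values: [1.831, 0.3148, 1.4303, 1.5261]
phi = -(1.831 + 0.3148 + 1.4303 + 1.5261) = -5.1022
Step 2: Compute augmented objective.
t*f(x) = 9.56*7.79 = 74.4724
Total = 74.4724 - 5.1022 = 69.3702


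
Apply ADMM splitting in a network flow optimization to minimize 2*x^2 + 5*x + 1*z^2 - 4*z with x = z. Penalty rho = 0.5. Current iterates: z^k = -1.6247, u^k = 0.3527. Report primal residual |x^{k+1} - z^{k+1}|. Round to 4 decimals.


ADMM iteration with rho = 0.5, z^k = -1.6247, u^k = 0.3527
Step 1: x-update.
Minimize 2*x^2 + 5*x + (0.5/2)*(x + 1.6247 + 0.3527)^2
FOC: (2*2 + 0.5)*x = -5 + 0.5*(-1.6247 - 0.3527)
x^{k+1} = -1.3308
Step 2: z-update.
Minimize 1*z^2 - 4*z + (0.5/2)*(-1.3308 - z + 0.3527)^2
FOC: (2*1 + 0.5)*z = 4 + 0.5*(-1.3308 + 0.3527)
z^{k+1} = 1.4044
Step 3: u-update.
u^{k+1} = 0.3527 - 1.3308 - 1.4044 = -2.3825
Step 4: Primal residual = |-1.3308 - 1.4044| = 2.7352


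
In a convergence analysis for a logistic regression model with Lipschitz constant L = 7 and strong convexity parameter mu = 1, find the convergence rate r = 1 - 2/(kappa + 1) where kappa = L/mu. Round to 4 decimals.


Step 1: Compute the condition number.
kappa = L/mu = 7/1 = 7.0
Step 2: Compute the convergence rate.
r = 1 - 2/(kappa + 1) = 1 - 2*mu/(L + mu) = (L - mu)/(L + mu) = 6/8 = 0.75


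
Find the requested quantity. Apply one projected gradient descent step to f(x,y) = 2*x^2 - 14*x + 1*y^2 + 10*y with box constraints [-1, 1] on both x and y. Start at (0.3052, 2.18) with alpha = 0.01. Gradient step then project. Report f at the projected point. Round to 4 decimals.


Step 1: Compute gradient at (0.3052, 2.18).
grad_x = 2*2*0.3052 - 14 = -12.7792
grad_y = 2*1*2.18 + 10 = 14.36
Step 2: Gradient step.
x_raw = 0.3052 - 0.01*-12.7792 = 0.433
y_raw = 2.18 - 0.01*14.36 = 2.0364
Step 3: Project onto [-1, 1].
x_proj = clip(0.433) = 0.433
y_proj = clip(2.0364) = 1.0
Step 4: Evaluate f.
f(0.433, 1.0) = 5.3131


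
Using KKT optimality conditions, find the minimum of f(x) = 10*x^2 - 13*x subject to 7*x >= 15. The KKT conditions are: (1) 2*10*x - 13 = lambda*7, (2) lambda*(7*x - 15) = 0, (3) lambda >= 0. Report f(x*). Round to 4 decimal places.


Step 1: Try lambda = 0 (constraint inactive).
x_unc = 13/(2*10) = 0.65
Check: 7*0.65 = 4.55 < 15 -- violated!
Step 2: Constraint must be active: 7*x = 15
x* = 15/7 = 2.1429 (rounded; the exact value 15/7 is used below)
lambda = (2*10*(15/7) - 13)/7 = 4.2653
Step 3: Compute optimal value.
f(x*) = 10*(15/7)^2 - 13*(15/7) = 18.0612


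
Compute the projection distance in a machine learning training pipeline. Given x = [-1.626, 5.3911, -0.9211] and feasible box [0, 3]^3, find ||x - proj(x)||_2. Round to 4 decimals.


Project each component onto [0, 3].
clip(-1.626) = 0.0, clip(5.3911) = 3.0, clip(-0.9211) = 0.0
Projection = [0.0, 3.0, 0.0]
Squared diffs: [2.6439, 5.7174, 0.8484]
Distance = sqrt(9.2097) = 3.0347


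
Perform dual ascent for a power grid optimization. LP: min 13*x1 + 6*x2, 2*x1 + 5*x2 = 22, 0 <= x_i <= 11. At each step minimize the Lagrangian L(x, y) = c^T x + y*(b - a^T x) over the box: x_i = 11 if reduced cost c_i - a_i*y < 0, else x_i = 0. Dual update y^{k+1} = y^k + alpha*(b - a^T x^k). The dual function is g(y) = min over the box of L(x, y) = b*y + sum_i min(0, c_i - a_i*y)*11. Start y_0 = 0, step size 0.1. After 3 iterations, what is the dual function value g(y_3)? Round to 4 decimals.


Dual ascent for LP: min 13*x1 + 6*x2, 2*x1 + 5*x2 = 22, 0 <= x_i <= 11
Step 1: y^k = 0.0, reduced costs: (13.0, 6.0)
  x^k = (0.0, 0.0), subgradient = b - a^T x = 22.0
  y^{k+1} = 0.0 + 0.1*22.0 = 2.2
Step 2: y^k = 2.2, reduced costs: (8.6, -5.0)
  x^k = (0.0, 11.0), subgradient = b - a^T x = -33.0
  y^{k+1} = 2.2 + 0.1*-33.0 = -1.1
Step 3: y^k = -1.1, reduced costs: (15.2, 11.5)
  x^k = (0.0, 0.0), subgradient = b - a^T x = 22.0
  y^{k+1} = -1.1 + 0.1*22.0 = 1.1
Dual objective at y_3 = 1.1: reduced costs (10.8, 0.5), box minimizer x = (0.0, 0.0)
g(y_3) = b*y + (c1 - a1*y)*x1 + (c2 - a2*y)*x2 = 22*1.1 + 10.8*0.0 + 0.5*0.0 = 24.2 + 0.0 + 0.0 = 24.2


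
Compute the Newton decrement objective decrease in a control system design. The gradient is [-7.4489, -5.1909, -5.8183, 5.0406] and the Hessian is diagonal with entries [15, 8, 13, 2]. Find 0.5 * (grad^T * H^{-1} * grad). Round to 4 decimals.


Step 1: H is diagonal, so H^(-1) * g = [-0.4966, -0.6489, -0.4476, 2.5203].
Step 2: g^T H^(-1) g = sum_i g_i^2 / H_ii
  = (-7.4489)^2/15 + (-5.1909)^2/8 + (-5.8183)^2/13 + (5.0406)^2/2
  = 3.6991 + 3.3682 + 2.604 + 12.7038 = 22.3751
Step 3: Objective decrease = 0.5 * g^T H^(-1) g = 11.1876


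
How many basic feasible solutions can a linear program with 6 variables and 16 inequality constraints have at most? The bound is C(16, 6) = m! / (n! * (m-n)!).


Each vertex corresponds to some choice of n active constraints out of m, so the number of vertices is at most C(m, n) = m! / (n!(m-n)!).
m = 16, n = 6
Numerator: 16 * 15 * 14 * 13 * 12 * 11
Denominator: 6! = 720
C(16, 6) = 8008


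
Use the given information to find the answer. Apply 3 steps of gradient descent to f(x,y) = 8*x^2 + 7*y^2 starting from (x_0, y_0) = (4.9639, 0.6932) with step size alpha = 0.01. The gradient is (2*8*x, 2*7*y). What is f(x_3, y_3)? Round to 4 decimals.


Gradient descent on f(x,y) = 8*x^2 + 7*y^2.
Starting point: (4.9639, 0.6932), alpha = 0.01
Step 1: grad_x = 2*8*4.9639 = 79.4224, grad_y = 2*7*0.6932 = 9.7048
  x_1 = 4.9639 - 0.01*79.4224 = 4.1697
  y_1 = 0.6932 - 0.01*9.7048 = 0.5962
Step 2: grad_x = 2*8*4.1697 = 66.7148, grad_y = 2*7*0.5962 = 8.3461
  x_2 = 4.1697 - 0.01*66.7148 = 3.5025
  y_2 = 0.5962 - 0.01*8.3461 = 0.5127
Step 3: grad_x = 2*8*3.5025 = 56.0404, grad_y = 2*7*0.5127 = 7.1777
  x_3 = 3.5025 - 0.01*56.0404 = 2.9421
  y_3 = 0.5127 - 0.01*7.1777 = 0.4409
f(2.9421, 0.4409) = 8*2.9421^2 + 7*0.4409^2 = 70.6096


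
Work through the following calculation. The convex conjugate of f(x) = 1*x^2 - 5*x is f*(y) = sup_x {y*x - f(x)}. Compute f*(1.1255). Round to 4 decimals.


f*(y) = sup_x {y*x - a*x^2 - b*x} = sup_x {(y-b)*x - a*x^2}
FOC: (y - b) - 2a*x = 0 => x* = (y - b)/(2a)
x* = (1.1255 + 5)/(2*1) = 3.0628
f*(1.1255) = (y-b)^2/(4a) = (1.1255 + 5)^2/(4*1)
= 37.5218/4 = 9.3804


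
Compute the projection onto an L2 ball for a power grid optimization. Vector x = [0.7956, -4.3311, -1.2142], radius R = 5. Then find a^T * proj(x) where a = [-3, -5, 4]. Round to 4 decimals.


Step 1: Compute ||x|| (intermediates to 6 decimals).
||x|| = sqrt(0.7956^2 + (-4.3311)^2 + (-1.2142)^2) = 4.567898
Step 2: Project.
Since ||x|| <= R, proj = x (no scaling needed).
proj(x) = [0.7956, -4.3311, -1.2142]
Step 3: Dot product.
a^T * proj(x) = -3*0.7956 - 5*(-4.3311) + 4*(-1.2142) = 14.4119


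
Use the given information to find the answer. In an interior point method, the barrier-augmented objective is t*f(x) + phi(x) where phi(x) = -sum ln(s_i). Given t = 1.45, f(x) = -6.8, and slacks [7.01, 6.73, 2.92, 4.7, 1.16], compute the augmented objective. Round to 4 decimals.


Step 1: Compute log-barrier.
ln values: [1.9473, 1.9066, 1.0716, 1.5476, 0.1484]
phi = -(1.9473 + 1.9066 + 1.0716 + 1.5476 + 0.1484) = -6.6215
Step 2: Compute augmented objective.
t*f(x) = 1.45*-6.8 = -9.86
Total = -9.86 - 6.6215 = -16.4815


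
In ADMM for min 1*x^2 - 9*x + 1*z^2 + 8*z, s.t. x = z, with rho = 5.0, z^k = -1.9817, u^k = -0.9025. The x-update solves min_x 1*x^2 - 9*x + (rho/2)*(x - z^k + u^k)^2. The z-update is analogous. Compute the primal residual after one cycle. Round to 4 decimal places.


ADMM iteration with rho = 5.0, z^k = -1.9817, u^k = -0.9025
Step 1: x-update.
Minimize 1*x^2 - 9*x + (5.0/2)*(x + 1.9817 - 0.9025)^2
FOC: (2*1 + 5.0)*x = 9 + 5.0*(-1.9817 + 0.9025)
x^{k+1} = 0.5149
Step 2: z-update.
Minimize 1*z^2 + 8*z + (5.0/2)*(0.5149 - z - 0.9025)^2
FOC: (2*1 + 5.0)*z = -8 + 5.0*(0.5149 - 0.9025)
z^{k+1} = -1.4197
Step 3: u-update.
u^{k+1} = -0.9025 + 0.5149 + 1.4197 = 1.0321
Step 4: Primal residual = |0.5149 + 1.4197| = 1.9346


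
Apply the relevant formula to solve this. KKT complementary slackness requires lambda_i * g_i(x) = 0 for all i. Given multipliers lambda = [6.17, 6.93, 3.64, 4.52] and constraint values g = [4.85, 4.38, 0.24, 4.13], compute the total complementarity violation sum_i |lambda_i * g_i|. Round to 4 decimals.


KKT complementary slackness check:
lambda_1 * g_1 = 6.17 * 4.85 = 29.9245
lambda_2 * g_2 = 6.93 * 4.38 = 30.3534
lambda_3 * g_3 = 3.64 * 0.24 = 0.8736
lambda_4 * g_4 = 4.52 * 4.13 = 18.6676
Total violation = 29.9245 + 30.3534 + 0.8736 + 18.6676 = 79.8191


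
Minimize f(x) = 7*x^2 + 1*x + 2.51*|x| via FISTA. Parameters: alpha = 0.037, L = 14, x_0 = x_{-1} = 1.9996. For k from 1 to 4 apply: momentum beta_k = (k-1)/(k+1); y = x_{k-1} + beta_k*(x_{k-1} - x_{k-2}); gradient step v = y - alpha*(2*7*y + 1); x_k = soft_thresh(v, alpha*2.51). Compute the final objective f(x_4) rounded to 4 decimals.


FISTA on f(x) = 7*x^2 + 1*x + 2.51*|x|
L = 14, alpha = 0.037
Iteration 1: beta = 0.0, y = 1.9996 + 0.0*(1.9996 - 1.9996) = 1.9996
  grad(y) = 28.9944, v = y - alpha*grad = 0.9268
  prox(v) = soft_thresh(0.9268, 0.0929) = 0.8339
Iteration 2: beta = 0.3333, y = 0.8339 + 0.3333*(0.8339 - 1.9996) = 0.4454
  grad(y) = 7.2354, v = y - alpha*grad = 0.1777
  prox(v) = soft_thresh(0.1777, 0.0929) = 0.0848
Iteration 3: beta = 0.5, y = 0.0848 + 0.5*(0.0848 - 0.8339) = -0.2898
  grad(y) = -3.0567, v = y - alpha*grad = -0.1767
  prox(v) = soft_thresh(-0.1767, 0.0929) = -0.0838
Iteration 4: beta = 0.6, y = -0.0838 + 0.6*(-0.0838 - 0.0848) = -0.185
  grad(y) = -1.5894, v = y - alpha*grad = -0.1261
  prox(v) = soft_thresh(-0.1261, 0.0929) = -0.0333
f(x_4) = 7*(-0.0333)^2 + 1*(-0.0333) + 2.51*|-0.0333| = 0.058


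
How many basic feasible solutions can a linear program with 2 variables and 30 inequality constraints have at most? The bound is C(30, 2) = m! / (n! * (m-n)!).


Each vertex corresponds to some choice of n active constraints out of m, so the number of vertices is at most C(m, n) = m! / (n!(m-n)!).
m = 30, n = 2
Numerator: 30 * 29
Denominator: 2! = 2
C(30, 2) = 435


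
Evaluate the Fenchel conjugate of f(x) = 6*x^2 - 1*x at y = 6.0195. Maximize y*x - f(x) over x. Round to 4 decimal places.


f*(y) = sup_x {y*x - a*x^2 - b*x} = sup_x {(y-b)*x - a*x^2}
FOC: (y - b) - 2a*x = 0 => x* = (y - b)/(2a)
x* = (6.0195 + 1)/(2*6) = 0.585
f*(6.0195) = (y-b)^2/(4a) = (6.0195 + 1)^2/(4*6)
= 49.2734/24 = 2.0531
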